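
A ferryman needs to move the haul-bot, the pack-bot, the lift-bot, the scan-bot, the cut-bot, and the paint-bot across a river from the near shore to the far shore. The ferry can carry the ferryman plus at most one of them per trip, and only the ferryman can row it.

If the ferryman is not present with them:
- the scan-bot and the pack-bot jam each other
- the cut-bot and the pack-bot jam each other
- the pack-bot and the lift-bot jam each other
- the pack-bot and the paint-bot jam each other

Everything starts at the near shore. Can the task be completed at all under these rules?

Following every safe sequence of crossings from the start, the most of the 6 that can be at the far shore as the ferry arrives there on crossings 1, 3, 5 is 1, 2, 3 respectively; the best ever achieved is 3 of 6.
From crossing 7 on, no configuration arises that was not already reachable earlier: only 22 distinct safe configurations (who is on which side, and where the ferry is) can ever be reached, none of them has everyone across, and every continuation just revisits them. So no valid plan exists.

No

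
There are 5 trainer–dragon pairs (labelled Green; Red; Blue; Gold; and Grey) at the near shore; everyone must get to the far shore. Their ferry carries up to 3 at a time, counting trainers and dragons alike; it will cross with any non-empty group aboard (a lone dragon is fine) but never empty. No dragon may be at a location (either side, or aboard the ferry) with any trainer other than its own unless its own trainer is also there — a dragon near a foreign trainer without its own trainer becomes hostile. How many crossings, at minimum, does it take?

Counting alone: each trip to the far shore takes at most 3 across and each return brings at least 1 back, so after t trips out (and t−1 returns) at most 3t − (t−1) of the 10 are across; that first reaches 10 at t = 5, so at least 9 crossings are needed.
The safety rule pushes this higher. Following every safe sequence of crossings, the most of the 10 that can be at the far shore as the ferry arrives there on crossing 9 is 9 — never all 10.
So no plan with fewer than 11 crossings exists, and this one achieves 11:
1. dragon Green and trainer Green cross → the far shore.
2. trainer Green crosses ← the near shore.
3. dragon Blue, dragon Gold, and dragon Red cross → the far shore.
4. dragon Green crosses ← the near shore.
5. trainer Blue, trainer Gold, and trainer Red cross → the far shore.
6. dragon Red and trainer Red cross ← the near shore.
7. trainer Green, trainer Grey, and trainer Red cross → the far shore.
8. dragon Blue crosses ← the near shore.
9. dragon Green and dragon Red cross → the far shore.
10. dragon Green crosses ← the near shore.
11. dragon Blue, dragon Green, and dragon Grey cross → the far shore.

11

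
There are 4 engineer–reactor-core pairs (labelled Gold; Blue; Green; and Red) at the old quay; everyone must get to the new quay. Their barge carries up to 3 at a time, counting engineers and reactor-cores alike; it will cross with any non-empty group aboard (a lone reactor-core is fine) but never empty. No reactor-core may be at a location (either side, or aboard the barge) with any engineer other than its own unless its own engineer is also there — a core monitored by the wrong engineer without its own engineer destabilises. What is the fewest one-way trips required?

9

Counting alone: each trip to the new quay takes at most 3 across and each return brings at least 1 back, so after t trips out (and t−1 returns) at most 3t − (t−1) of the 8 are across; that first reaches 8 at t = 4, so at least 7 crossings are needed.
The safety rule pushes this higher. Following every safe sequence of crossings, the most of the 8 that can be at the new quay as the barge arrives there on crossing 7 is 7 — never all 8.
So no plan with fewer than 9 crossings exists, and this one achieves 9:
1. engineer Gold and reactor-core Gold cross → the new quay.
2. engineer Gold crosses ← the old quay.
3. engineer Blue, engineer Gold, and reactor-core Blue cross → the new quay.
4. engineer Gold and reactor-core Gold cross ← the old quay.
5. engineer Gold, engineer Green, and engineer Red cross → the new quay.
6. reactor-core Blue crosses ← the old quay.
7. reactor-core Blue and reactor-core Gold cross → the new quay.
8. reactor-core Gold crosses ← the old quay.
9. reactor-core Gold, reactor-core Green, and reactor-core Red cross → the new quay.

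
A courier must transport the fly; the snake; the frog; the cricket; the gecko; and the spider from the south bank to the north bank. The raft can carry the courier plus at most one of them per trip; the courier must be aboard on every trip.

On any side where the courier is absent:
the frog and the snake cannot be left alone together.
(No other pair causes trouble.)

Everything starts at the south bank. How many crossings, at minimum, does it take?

Counting alone: the courier can take at most 1 across per trip to the north bank, so moving all 6 needs at least 6 loaded trips out, with a return between consecutive ones — at least 11 crossings.
The plan below uses exactly 11 crossings, so it is optimal:
1. Courier goes to the north bank with the snake.
2. Courier goes back to the south bank alone.
3. Courier goes to the north bank with the fly.
4. Courier goes back to the south bank alone.
5. Courier goes to the north bank with the cricket.
6. Courier goes back to the south bank alone.
7. Courier goes to the north bank with the gecko.
8. Courier goes back to the south bank alone.
9. Courier goes to the north bank with the spider.
10. Courier goes back to the south bank alone.
11. Courier goes to the north bank with the frog.

11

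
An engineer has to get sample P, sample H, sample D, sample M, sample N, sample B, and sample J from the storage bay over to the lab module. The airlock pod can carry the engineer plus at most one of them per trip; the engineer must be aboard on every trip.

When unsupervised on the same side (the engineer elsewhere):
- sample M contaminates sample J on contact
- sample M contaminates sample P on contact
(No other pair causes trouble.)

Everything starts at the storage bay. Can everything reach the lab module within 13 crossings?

Counting alone: the engineer can take at most 1 across per trip to the lab module, so moving all 7 needs at least 7 loaded trips out, with a return between consecutive ones — at least 13 crossings.
The safety rule pushes this higher. Following every safe sequence of crossings, the most of the 7 that can be at the lab module as the airlock pod arrives there on crossing 13 is 6 — never all 7.
So the move cannot be finished within 13 crossings. (The shortest complete plan takes 15:)
1. Engineer goes to the lab module with sample M.
2. Engineer goes back to the storage bay alone.
3. Engineer goes to the lab module with sample P.
4. Engineer goes back to the storage bay with sample M.
5. Engineer goes to the lab module with sample J.
6. Engineer goes back to the storage bay alone.
7. Engineer goes to the lab module with sample H.
8. Engineer goes back to the storage bay alone.
9. Engineer goes to the lab module with sample D.
10. Engineer goes back to the storage bay alone.
11. Engineer goes to the lab module with sample N.
12. Engineer goes back to the storage bay alone.
13. Engineer goes to the lab module with sample B.
14. Engineer goes back to the storage bay alone.
15. Engineer goes to the lab module with sample M.

No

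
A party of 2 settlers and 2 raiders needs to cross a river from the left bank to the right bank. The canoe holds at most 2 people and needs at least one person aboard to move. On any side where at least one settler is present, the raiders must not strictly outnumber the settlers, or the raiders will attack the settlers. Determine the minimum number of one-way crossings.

5

Counting alone: each trip to the right bank takes at most 2 across and each return brings at least 1 back, so after t trips out (and t−1 returns) at most 2t − (t−1) of the 4 are across; that first reaches 4 at t = 3, so at least 5 crossings are needed.
The plan below uses exactly 5 crossings, so it is optimal:
1. 2 raiders → the right bank.  (the left bank: 2S 0R; the right bank: 0S 2R)
2. 1 raider ← the left bank.  (the left bank: 2S 1R; the right bank: 0S 1R)
3. 2 settlers → the right bank.  (the left bank: 0S 1R; the right bank: 2S 1R)
4. 1 raider ← the left bank.  (the left bank: 0S 2R; the right bank: 2S 0R)
5. 2 raiders → the right bank.  (the left bank: 0S 0R; the right bank: 2S 2R)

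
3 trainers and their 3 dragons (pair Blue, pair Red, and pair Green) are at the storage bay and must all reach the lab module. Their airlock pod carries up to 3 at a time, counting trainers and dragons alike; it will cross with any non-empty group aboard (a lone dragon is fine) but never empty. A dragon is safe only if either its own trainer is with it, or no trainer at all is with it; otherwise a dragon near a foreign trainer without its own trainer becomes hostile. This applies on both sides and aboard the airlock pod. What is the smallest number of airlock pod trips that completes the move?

Counting alone: each trip to the lab module takes at most 3 across and each return brings at least 1 back, so after t trips out (and t−1 returns) at most 3t − (t−1) of the 6 are across; that first reaches 6 at t = 3, so at least 5 crossings are needed.
The plan below uses exactly 5 crossings, so it is optimal:
1. dragon Blue and trainer Blue cross → the lab module.
2. trainer Blue crosses ← the storage bay.
3. trainer Blue, trainer Green, and trainer Red cross → the lab module.
4. dragon Blue crosses ← the storage bay.
5. dragon Blue, dragon Green, and dragon Red cross → the lab module.

5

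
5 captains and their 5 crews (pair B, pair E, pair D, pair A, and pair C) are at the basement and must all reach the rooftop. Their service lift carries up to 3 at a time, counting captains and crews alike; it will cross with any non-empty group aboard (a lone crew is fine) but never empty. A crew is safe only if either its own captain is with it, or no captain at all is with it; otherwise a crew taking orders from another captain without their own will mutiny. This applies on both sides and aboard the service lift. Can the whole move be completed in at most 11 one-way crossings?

Yes

Yes — this plan uses 11 crossings (≤ 11):
1. captain B and crew B cross → the rooftop.
2. captain B crosses ← the basement.
3. crew A, crew D, and crew E cross → the rooftop.
4. crew B crosses ← the basement.
5. captain A, captain D, and captain E cross → the rooftop.
6. captain E and crew E cross ← the basement.
7. captain B, captain C, and captain E cross → the rooftop.
8. crew D crosses ← the basement.
9. crew B and crew E cross → the rooftop.
10. crew B crosses ← the basement.
11. crew B, crew C, and crew D cross → the rooftop.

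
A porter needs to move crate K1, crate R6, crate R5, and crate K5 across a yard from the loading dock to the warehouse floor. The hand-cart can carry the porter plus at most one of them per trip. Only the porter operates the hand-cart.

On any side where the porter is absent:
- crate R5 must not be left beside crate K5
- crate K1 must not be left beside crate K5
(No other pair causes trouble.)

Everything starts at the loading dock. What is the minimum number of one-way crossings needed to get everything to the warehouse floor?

9

Counting alone: the porter can take at most 1 across per trip to the warehouse floor, so moving all 4 needs at least 4 loaded trips out, with a return between consecutive ones — at least 7 crossings.
The safety rule pushes this higher. Following every safe sequence of crossings, the most of the 4 that can be at the warehouse floor as the hand-cart arrives there on crossing 7 is 3 — never all 4.
So no plan with fewer than 9 crossings exists, and this one achieves 9:
1. Porter goes to the warehouse floor with crate K5.  [the loading dock: crate K1, crate R5, crate R6 | the warehouse floor: crate K5]
2. Porter goes back to the loading dock alone.  [the loading dock: crate K1, crate R5, crate R6 | the warehouse floor: crate K5]
3. Porter goes to the warehouse floor with crate K1.  [the loading dock: crate R5, crate R6 | the warehouse floor: crate K1, crate K5]
4. Porter goes back to the loading dock with crate K5.  [the loading dock: crate K5, crate R5, crate R6 | the warehouse floor: crate K1]
5. Porter goes to the warehouse floor with crate R5.  [the loading dock: crate K5, crate R6 | the warehouse floor: crate K1, crate R5]
6. Porter goes back to the loading dock alone.  [the loading dock: crate K5, crate R6 | the warehouse floor: crate K1, crate R5]
7. Porter goes to the warehouse floor with crate R6.  [the loading dock: crate K5 | the warehouse floor: crate K1, crate R5, crate R6]
8. Porter goes back to the loading dock alone.  [the loading dock: crate K5 | the warehouse floor: crate K1, crate R5, crate R6]
9. Porter goes to the warehouse floor with crate K5.  [the loading dock: — | the warehouse floor: crate K1, crate K5, crate R5, crate R6]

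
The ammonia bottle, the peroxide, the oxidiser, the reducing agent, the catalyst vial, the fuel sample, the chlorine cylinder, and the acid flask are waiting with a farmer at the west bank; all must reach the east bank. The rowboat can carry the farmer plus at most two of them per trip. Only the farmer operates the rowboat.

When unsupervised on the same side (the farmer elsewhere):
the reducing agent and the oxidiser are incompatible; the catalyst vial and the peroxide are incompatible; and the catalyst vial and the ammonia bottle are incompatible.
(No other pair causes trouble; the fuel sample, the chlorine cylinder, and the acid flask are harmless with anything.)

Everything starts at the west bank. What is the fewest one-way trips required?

Counting alone: the farmer can take at most 2 across per trip to the east bank, so moving all 8 needs at least 4 loaded trips out, with a return between consecutive ones — at least 7 crossings.
The safety rule pushes this higher. Following every safe sequence of crossings, the most of the 8 that can be at the east bank as the rowboat arrives there on crossing 7 is 7 — never all 8.
So no plan with fewer than 9 crossings exists, and this one achieves 9:
1. Farmer goes to the east bank with the catalyst vial and the oxidiser.  [the west bank: the acid flask, the ammonia bottle, the chlorine cylinder, the fuel sample, the peroxide, the reducing agent | the east bank: the catalyst vial, the oxidiser]
2. Farmer goes back to the west bank alone.  [the west bank: the acid flask, the ammonia bottle, the chlorine cylinder, the fuel sample, the peroxide, the reducing agent | the east bank: the catalyst vial, the oxidiser]
3. Farmer goes to the east bank with the ammonia bottle.  [the west bank: the acid flask, the chlorine cylinder, the fuel sample, the peroxide, the reducing agent | the east bank: the ammonia bottle, the catalyst vial, the oxidiser]
4. Farmer goes back to the west bank with the catalyst vial.  [the west bank: the acid flask, the catalyst vial, the chlorine cylinder, the fuel sample, the peroxide, the reducing agent | the east bank: the ammonia bottle, the oxidiser]
5. Farmer goes to the east bank with the fuel sample and the peroxide.  [the west bank: the acid flask, the catalyst vial, the chlorine cylinder, the reducing agent | the east bank: the ammonia bottle, the fuel sample, the oxidiser, the peroxide]
6. Farmer goes back to the west bank alone.  [the west bank: the acid flask, the catalyst vial, the chlorine cylinder, the reducing agent | the east bank: the ammonia bottle, the fuel sample, the oxidiser, the peroxide]
7. Farmer goes to the east bank with the acid flask and the chlorine cylinder.  [the west bank: the catalyst vial, the reducing agent | the east bank: the acid flask, the ammonia bottle, the chlorine cylinder, the fuel sample, the oxidiser, the peroxide]
8. Farmer goes back to the west bank alone.  [the west bank: the catalyst vial, the reducing agent | the east bank: the acid flask, the ammonia bottle, the chlorine cylinder, the fuel sample, the oxidiser, the peroxide]
9. Farmer goes to the east bank with the catalyst vial and the reducing agent.  [the west bank: — | the east bank: the acid flask, the ammonia bottle, the catalyst vial, the chlorine cylinder, the fuel sample, the oxidiser, the peroxide, the reducing agent]

9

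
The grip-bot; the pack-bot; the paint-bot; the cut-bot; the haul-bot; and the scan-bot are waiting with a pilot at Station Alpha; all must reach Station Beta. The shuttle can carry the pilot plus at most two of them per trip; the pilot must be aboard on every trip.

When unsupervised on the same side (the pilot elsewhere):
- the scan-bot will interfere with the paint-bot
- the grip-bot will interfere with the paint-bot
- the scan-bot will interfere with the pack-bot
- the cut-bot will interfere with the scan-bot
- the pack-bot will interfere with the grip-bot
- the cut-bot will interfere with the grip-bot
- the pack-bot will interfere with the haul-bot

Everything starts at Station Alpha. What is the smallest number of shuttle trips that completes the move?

Whatever the first load, the items left behind include a forbidden pair without the pilot. No opening move is safe, so no plan exists.

impossible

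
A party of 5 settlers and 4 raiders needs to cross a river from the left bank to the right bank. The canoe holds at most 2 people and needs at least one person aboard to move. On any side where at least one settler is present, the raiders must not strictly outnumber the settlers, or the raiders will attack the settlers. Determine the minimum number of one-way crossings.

15

Counting alone: each trip to the right bank takes at most 2 across and each return brings at least 1 back, so after t trips out (and t−1 returns) at most 2t − (t−1) of the 9 are across; that first reaches 9 at t = 8, so at least 15 crossings are needed.
The plan below uses exactly 15 crossings, so it is optimal:
1. 2 raiders → the right bank.  (the left bank: 5S 2R; the right bank: 0S 2R)
2. 1 raider ← the left bank.  (the left bank: 5S 3R; the right bank: 0S 1R)
3. 2 raiders → the right bank.  (the left bank: 5S 1R; the right bank: 0S 3R)
4. 1 raider ← the left bank.  (the left bank: 5S 2R; the right bank: 0S 2R)
5. 2 settlers → the right bank.  (the left bank: 3S 2R; the right bank: 2S 2R)
6. 1 raider ← the left bank.  (the left bank: 3S 3R; the right bank: 2S 1R)
7. 1 settler and 1 raider → the right bank.  (the left bank: 2S 2R; the right bank: 3S 2R)
8. 1 settler ← the left bank.  (the left bank: 3S 2R; the right bank: 2S 2R)
9. 1 settler and 1 raider → the right bank.  (the left bank: 2S 1R; the right bank: 3S 3R)
10. 1 raider ← the left bank.  (the left bank: 2S 2R; the right bank: 3S 2R)
11. 1 settler and 1 raider → the right bank.  (the left bank: 1S 1R; the right bank: 4S 3R)
12. 1 settler ← the left bank.  (the left bank: 2S 1R; the right bank: 3S 3R)
13. 1 settler and 1 raider → the right bank.  (the left bank: 1S 0R; the right bank: 4S 4R)
14. 1 raider ← the left bank.  (the left bank: 1S 1R; the right bank: 4S 3R)
15. 1 settler and 1 raider → the right bank.  (the left bank: 0S 0R; the right bank: 5S 4R)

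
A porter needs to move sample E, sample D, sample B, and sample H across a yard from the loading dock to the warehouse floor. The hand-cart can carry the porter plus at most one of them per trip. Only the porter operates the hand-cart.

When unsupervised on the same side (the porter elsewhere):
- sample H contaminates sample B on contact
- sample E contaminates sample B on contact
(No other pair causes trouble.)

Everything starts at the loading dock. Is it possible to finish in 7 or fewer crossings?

Counting alone: the porter can take at most 1 across per trip to the warehouse floor, so moving all 4 needs at least 4 loaded trips out, with a return between consecutive ones — at least 7 crossings.
The safety rule pushes this higher. Following every safe sequence of crossings, the most of the 4 that can be at the warehouse floor as the hand-cart arrives there on crossing 7 is 3 — never all 4.
So the move cannot be finished within 7 crossings. (The shortest complete plan takes 9:)
1. Porter goes to the warehouse floor with sample B.  [the loading dock: sample D, sample E, sample H | the warehouse floor: sample B]
2. Porter goes back to the loading dock alone.  [the loading dock: sample D, sample E, sample H | the warehouse floor: sample B]
3. Porter goes to the warehouse floor with sample E.  [the loading dock: sample D, sample H | the warehouse floor: sample B, sample E]
4. Porter goes back to the loading dock with sample B.  [the loading dock: sample B, sample D, sample H | the warehouse floor: sample E]
5. Porter goes to the warehouse floor with sample H.  [the loading dock: sample B, sample D | the warehouse floor: sample E, sample H]
6. Porter goes back to the loading dock alone.  [the loading dock: sample B, sample D | the warehouse floor: sample E, sample H]
7. Porter goes to the warehouse floor with sample D.  [the loading dock: sample B | the warehouse floor: sample D, sample E, sample H]
8. Porter goes back to the loading dock alone.  [the loading dock: sample B | the warehouse floor: sample D, sample E, sample H]
9. Porter goes to the warehouse floor with sample B.  [the loading dock: — | the warehouse floor: sample B, sample D, sample E, sample H]

No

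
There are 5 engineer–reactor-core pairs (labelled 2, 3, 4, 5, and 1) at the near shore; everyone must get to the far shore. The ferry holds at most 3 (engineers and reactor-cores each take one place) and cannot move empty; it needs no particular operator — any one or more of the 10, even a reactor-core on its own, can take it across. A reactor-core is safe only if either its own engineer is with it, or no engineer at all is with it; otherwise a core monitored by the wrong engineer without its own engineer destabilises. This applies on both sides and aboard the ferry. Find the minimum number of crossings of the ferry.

Counting alone: each trip to the far shore takes at most 3 across and each return brings at least 1 back, so after t trips out (and t−1 returns) at most 3t − (t−1) of the 10 are across; that first reaches 10 at t = 5, so at least 9 crossings are needed.
The safety rule pushes this higher. Following every safe sequence of crossings, the most of the 10 that can be at the far shore as the ferry arrives there on crossing 9 is 9 — never all 10.
So no plan with fewer than 11 crossings exists, and this one achieves 11:
1. engineer 2 and reactor-core 2 cross → the far shore.
2. engineer 2 crosses ← the near shore.
3. reactor-core 3, reactor-core 4, and reactor-core 5 cross → the far shore.
4. reactor-core 2 crosses ← the near shore.
5. engineer 3, engineer 4, and engineer 5 cross → the far shore.
6. engineer 3 and reactor-core 3 cross ← the near shore.
7. engineer 1, engineer 2, and engineer 3 cross → the far shore.
8. reactor-core 4 crosses ← the near shore.
9. reactor-core 2 and reactor-core 3 cross → the far shore.
10. reactor-core 2 crosses ← the near shore.
11. reactor-core 1, reactor-core 2, and reactor-core 4 cross → the far shore.

11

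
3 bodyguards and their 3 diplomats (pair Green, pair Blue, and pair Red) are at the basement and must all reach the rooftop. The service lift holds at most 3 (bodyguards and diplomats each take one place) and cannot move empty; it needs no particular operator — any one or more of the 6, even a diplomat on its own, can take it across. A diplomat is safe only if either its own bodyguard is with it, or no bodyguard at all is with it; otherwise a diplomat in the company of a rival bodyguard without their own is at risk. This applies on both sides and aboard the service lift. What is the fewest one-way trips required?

5

Counting alone: each trip to the rooftop takes at most 3 across and each return brings at least 1 back, so after t trips out (and t−1 returns) at most 3t − (t−1) of the 6 are across; that first reaches 6 at t = 3, so at least 5 crossings are needed.
The plan below uses exactly 5 crossings, so it is optimal:
1. bodyguard Green and diplomat Green cross → the rooftop.
2. bodyguard Green crosses ← the basement.
3. bodyguard Blue, bodyguard Green, and bodyguard Red cross → the rooftop.
4. diplomat Green crosses ← the basement.
5. diplomat Blue, diplomat Green, and diplomat Red cross → the rooftop.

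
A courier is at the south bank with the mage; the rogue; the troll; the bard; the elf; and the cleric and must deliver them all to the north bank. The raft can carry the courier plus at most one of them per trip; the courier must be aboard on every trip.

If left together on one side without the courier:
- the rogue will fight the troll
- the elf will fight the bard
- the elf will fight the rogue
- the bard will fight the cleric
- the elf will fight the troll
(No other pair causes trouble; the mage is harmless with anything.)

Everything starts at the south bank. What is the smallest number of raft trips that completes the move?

Whatever the first load, the items left behind include a forbidden pair without the courier. No opening move is safe, so no plan exists.

impossible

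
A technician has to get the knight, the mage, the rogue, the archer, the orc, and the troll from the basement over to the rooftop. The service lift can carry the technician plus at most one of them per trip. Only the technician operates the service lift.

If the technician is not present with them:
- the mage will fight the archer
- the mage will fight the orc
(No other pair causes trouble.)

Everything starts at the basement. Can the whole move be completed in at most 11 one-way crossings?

Counting alone: the technician can take at most 1 across per trip to the rooftop, so moving all 6 needs at least 6 loaded trips out, with a return between consecutive ones — at least 11 crossings.
The safety rule pushes this higher. Following every safe sequence of crossings, the most of the 6 that can be at the rooftop as the service lift arrives there on crossing 11 is 5 — never all 6.
So the move cannot be finished within 11 crossings. (The shortest complete plan takes 13:)
1. Technician goes to the rooftop with the mage.  [the basement: the archer, the knight, the orc, the rogue, the troll | the rooftop: the mage]
2. Technician goes back to the basement alone.  [the basement: the archer, the knight, the orc, the rogue, the troll | the rooftop: the mage]
3. Technician goes to the rooftop with the knight.  [the basement: the archer, the orc, the rogue, the troll | the rooftop: the knight, the mage]
4. Technician goes back to the basement alone.  [the basement: the archer, the orc, the rogue, the troll | the rooftop: the knight, the mage]
5. Technician goes to the rooftop with the rogue.  [the basement: the archer, the orc, the troll | the rooftop: the knight, the mage, the rogue]
6. Technician goes back to the basement alone.  [the basement: the archer, the orc, the troll | the rooftop: the knight, the mage, the rogue]
7. Technician goes to the rooftop with the archer.  [the basement: the orc, the troll | the rooftop: the archer, the knight, the mage, the rogue]
8. Technician goes back to the basement with the mage.  [the basement: the mage, the orc, the troll | the rooftop: the archer, the knight, the rogue]
9. Technician goes to the rooftop with the orc.  [the basement: the mage, the troll | the rooftop: the archer, the knight, the orc, the rogue]
10. Technician goes back to the basement alone.  [the basement: the mage, the troll | the rooftop: the archer, the knight, the orc, the rogue]
11. Technician goes to the rooftop with the troll.  [the basement: the mage | the rooftop: the archer, the knight, the orc, the rogue, the troll]
12. Technician goes back to the basement alone.  [the basement: the mage | the rooftop: the archer, the knight, the orc, the rogue, the troll]
13. Technician goes to the rooftop with the mage.  [the basement: — | the rooftop: the archer, the knight, the mage, the orc, the rogue, the troll]

No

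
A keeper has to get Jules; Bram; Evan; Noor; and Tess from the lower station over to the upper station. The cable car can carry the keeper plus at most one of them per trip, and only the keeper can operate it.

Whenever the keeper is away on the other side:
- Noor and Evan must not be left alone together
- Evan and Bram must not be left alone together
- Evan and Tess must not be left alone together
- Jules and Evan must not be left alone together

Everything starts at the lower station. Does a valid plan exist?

Following every safe sequence of crossings from the start, the most of the 5 that can be at the upper station as the cable car arrives there on crossings 1, 3 is 1, 2 respectively; the best ever achieved is 2 of 5.
From crossing 5 on, no configuration arises that was not already reachable earlier: only 11 distinct safe configurations (who is on which side, and where the cable car is) can ever be reached, none of them has everyone across, and every continuation just revisits them. So no valid plan exists.

No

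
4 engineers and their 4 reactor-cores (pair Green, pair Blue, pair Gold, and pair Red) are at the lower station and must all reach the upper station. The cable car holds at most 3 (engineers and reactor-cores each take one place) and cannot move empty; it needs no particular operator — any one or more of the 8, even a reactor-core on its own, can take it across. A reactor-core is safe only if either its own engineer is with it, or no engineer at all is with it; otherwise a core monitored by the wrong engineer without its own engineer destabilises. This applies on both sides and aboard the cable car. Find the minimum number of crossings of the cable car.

9

Counting alone: each trip to the upper station takes at most 3 across and each return brings at least 1 back, so after t trips out (and t−1 returns) at most 3t − (t−1) of the 8 are across; that first reaches 8 at t = 4, so at least 7 crossings are needed.
The safety rule pushes this higher. Following every safe sequence of crossings, the most of the 8 that can be at the upper station as the cable car arrives there on crossing 7 is 7 — never all 8.
So no plan with fewer than 9 crossings exists, and this one achieves 9:
1. engineer Green and reactor-core Green cross → the upper station.
2. engineer Green crosses ← the lower station.
3. engineer Blue, engineer Green, and reactor-core Blue cross → the upper station.
4. engineer Green and reactor-core Green cross ← the lower station.
5. engineer Gold, engineer Green, and engineer Red cross → the upper station.
6. reactor-core Blue crosses ← the lower station.
7. reactor-core Blue and reactor-core Green cross → the upper station.
8. reactor-core Green crosses ← the lower station.
9. reactor-core Gold, reactor-core Green, and reactor-core Red cross → the upper station.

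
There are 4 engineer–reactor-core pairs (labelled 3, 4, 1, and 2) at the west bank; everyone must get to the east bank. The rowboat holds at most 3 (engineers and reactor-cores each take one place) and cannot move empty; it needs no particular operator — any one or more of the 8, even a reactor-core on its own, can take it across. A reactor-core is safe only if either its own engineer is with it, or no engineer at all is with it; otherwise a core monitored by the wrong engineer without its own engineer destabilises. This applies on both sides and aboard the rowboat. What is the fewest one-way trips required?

9

Counting alone: each trip to the east bank takes at most 3 across and each return brings at least 1 back, so after t trips out (and t−1 returns) at most 3t − (t−1) of the 8 are across; that first reaches 8 at t = 4, so at least 7 crossings are needed.
The safety rule pushes this higher. Following every safe sequence of crossings, the most of the 8 that can be at the east bank as the rowboat arrives there on crossing 7 is 7 — never all 8.
So no plan with fewer than 9 crossings exists, and this one achieves 9:
1. engineer 3 and reactor-core 3 cross → the east bank.
2. engineer 3 crosses ← the west bank.
3. engineer 3, engineer 4, and reactor-core 4 cross → the east bank.
4. engineer 3 and reactor-core 3 cross ← the west bank.
5. engineer 1, engineer 2, and engineer 3 cross → the east bank.
6. reactor-core 4 crosses ← the west bank.
7. reactor-core 3 and reactor-core 4 cross → the east bank.
8. reactor-core 3 crosses ← the west bank.
9. reactor-core 1, reactor-core 2, and reactor-core 3 cross → the east bank.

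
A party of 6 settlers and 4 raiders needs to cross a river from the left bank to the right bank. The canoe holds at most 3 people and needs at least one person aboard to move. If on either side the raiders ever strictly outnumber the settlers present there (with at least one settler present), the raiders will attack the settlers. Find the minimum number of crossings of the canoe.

Counting alone: each trip to the right bank takes at most 3 across and each return brings at least 1 back, so after t trips out (and t−1 returns) at most 3t − (t−1) of the 10 are across; that first reaches 10 at t = 5, so at least 9 crossings are needed.
The plan below uses exactly 9 crossings, so it is optimal:
1. 2 raiders → the right bank.  (the left bank: 6S 2R; the right bank: 0S 2R)
2. 1 raider ← the left bank.  (the left bank: 6S 3R; the right bank: 0S 1R)
3. 3 raiders → the right bank.  (the left bank: 6S 0R; the right bank: 0S 4R)
4. 1 raider ← the left bank.  (the left bank: 6S 1R; the right bank: 0S 3R)
5. 3 settlers → the right bank.  (the left bank: 3S 1R; the right bank: 3S 3R)
6. 1 raider ← the left bank.  (the left bank: 3S 2R; the right bank: 3S 2R)
7. 1 settler and 2 raiders → the right bank.  (the left bank: 2S 0R; the right bank: 4S 4R)
8. 1 raider ← the left bank.  (the left bank: 2S 1R; the right bank: 4S 3R)
9. 2 settlers and 1 raider → the right bank.  (the left bank: 0S 0R; the right bank: 6S 4R)

9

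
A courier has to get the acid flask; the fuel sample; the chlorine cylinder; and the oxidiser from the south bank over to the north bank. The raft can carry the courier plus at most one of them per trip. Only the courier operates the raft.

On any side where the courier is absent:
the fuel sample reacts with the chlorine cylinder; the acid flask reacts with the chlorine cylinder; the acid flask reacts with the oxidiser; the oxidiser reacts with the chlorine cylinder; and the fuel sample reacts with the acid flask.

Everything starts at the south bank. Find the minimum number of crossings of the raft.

Whatever the first load, the items left behind include a forbidden pair without the courier. No opening move is safe, so no plan exists.

impossible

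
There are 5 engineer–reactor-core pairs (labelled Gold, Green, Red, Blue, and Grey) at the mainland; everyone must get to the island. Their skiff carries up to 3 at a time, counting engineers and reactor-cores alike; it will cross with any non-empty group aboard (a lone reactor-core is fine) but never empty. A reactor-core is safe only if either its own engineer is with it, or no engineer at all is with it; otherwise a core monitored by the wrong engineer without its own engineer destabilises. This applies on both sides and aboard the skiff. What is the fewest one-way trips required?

Counting alone: each trip to the island takes at most 3 across and each return brings at least 1 back, so after t trips out (and t−1 returns) at most 3t − (t−1) of the 10 are across; that first reaches 10 at t = 5, so at least 9 crossings are needed.
The safety rule pushes this higher. Following every safe sequence of crossings, the most of the 10 that can be at the island as the skiff arrives there on crossing 9 is 9 — never all 10.
So no plan with fewer than 11 crossings exists, and this one achieves 11:
1. engineer Gold and reactor-core Gold cross → the island.
2. engineer Gold crosses ← the mainland.
3. reactor-core Blue, reactor-core Green, and reactor-core Red cross → the island.
4. reactor-core Gold crosses ← the mainland.
5. engineer Blue, engineer Green, and engineer Red cross → the island.
6. engineer Green and reactor-core Green cross ← the mainland.
7. engineer Gold, engineer Green, and engineer Grey cross → the island.
8. reactor-core Red crosses ← the mainland.
9. reactor-core Gold and reactor-core Green cross → the island.
10. reactor-core Gold crosses ← the mainland.
11. reactor-core Gold, reactor-core Grey, and reactor-core Red cross → the island.

11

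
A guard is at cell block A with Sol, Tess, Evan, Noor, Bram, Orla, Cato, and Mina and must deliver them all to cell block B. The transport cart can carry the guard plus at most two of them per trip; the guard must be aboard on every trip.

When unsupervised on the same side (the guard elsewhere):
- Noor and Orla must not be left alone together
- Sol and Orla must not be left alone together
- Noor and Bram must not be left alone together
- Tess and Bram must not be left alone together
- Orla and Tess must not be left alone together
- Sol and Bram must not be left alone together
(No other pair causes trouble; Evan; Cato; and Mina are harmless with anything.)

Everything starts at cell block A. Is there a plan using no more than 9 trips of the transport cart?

Yes — this plan uses 9 crossings (≤ 9):
1. Guard goes to cell block B with Bram and Orla.  [cell block A: Cato, Evan, Mina, Noor, Sol, Tess | cell block B: Bram, Orla]
2. Guard goes back to cell block A alone.  [cell block A: Cato, Evan, Mina, Noor, Sol, Tess | cell block B: Bram, Orla]
3. Guard goes to cell block B with Sol and Tess.  [cell block A: Cato, Evan, Mina, Noor | cell block B: Bram, Orla, Sol, Tess]
4. Guard goes back to cell block A with Bram and Orla.  [cell block A: Bram, Cato, Evan, Mina, Noor, Orla | cell block B: Sol, Tess]
5. Guard goes to cell block B with Evan and Noor.  [cell block A: Bram, Cato, Mina, Orla | cell block B: Evan, Noor, Sol, Tess]
6. Guard goes back to cell block A alone.  [cell block A: Bram, Cato, Mina, Orla | cell block B: Evan, Noor, Sol, Tess]
7. Guard goes to cell block B with Cato and Mina.  [cell block A: Bram, Orla | cell block B: Cato, Evan, Mina, Noor, Sol, Tess]
8. Guard goes back to cell block A alone.  [cell block A: Bram, Orla | cell block B: Cato, Evan, Mina, Noor, Sol, Tess]
9. Guard goes to cell block B with Bram and Orla.  [cell block A: — | cell block B: Bram, Cato, Evan, Mina, Noor, Orla, Sol, Tess]

Yes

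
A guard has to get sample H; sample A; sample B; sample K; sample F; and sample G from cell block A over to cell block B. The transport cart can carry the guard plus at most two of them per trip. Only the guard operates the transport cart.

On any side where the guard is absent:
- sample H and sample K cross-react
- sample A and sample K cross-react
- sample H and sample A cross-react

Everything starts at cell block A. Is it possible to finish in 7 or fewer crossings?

No

Counting alone: the guard can take at most 2 across per trip to cell block B, so moving all 6 needs at least 3 loaded trips out, with a return between consecutive ones — at least 5 crossings.
The safety rule pushes this higher. Following every safe sequence of crossings, the most of the 6 that can be at cell block B as the transport cart arrives there on crossings 5, 7 is 4, 5 respectively — never all 6.
So the move cannot be finished within 7 crossings. (The shortest complete plan takes 9:)
1. Guard goes to cell block B with sample A and sample H.  [cell block A: sample B, sample F, sample G, sample K | cell block B: sample A, sample H]
2. Guard goes back to cell block A with sample H.  [cell block A: sample B, sample F, sample G, sample H, sample K | cell block B: sample A]
3. Guard goes to cell block B with sample B and sample H.  [cell block A: sample F, sample G, sample K | cell block B: sample A, sample B, sample H]
4. Guard goes back to cell block A with sample H.  [cell block A: sample F, sample G, sample H, sample K | cell block B: sample A, sample B]
5. Guard goes to cell block B with sample F and sample H.  [cell block A: sample G, sample K | cell block B: sample A, sample B, sample F, sample H]
6. Guard goes back to cell block A with sample H.  [cell block A: sample G, sample H, sample K | cell block B: sample A, sample B, sample F]
7. Guard goes to cell block B with sample G and sample H.  [cell block A: sample K | cell block B: sample A, sample B, sample F, sample G, sample H]
8. Guard goes back to cell block A with sample H.  [cell block A: sample H, sample K | cell block B: sample A, sample B, sample F, sample G]
9. Guard goes to cell block B with sample H and sample K.  [cell block A: — | cell block B: sample A, sample B, sample F, sample G, sample H, sample K]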